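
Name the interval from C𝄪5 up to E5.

diminished third

Counting letters C–D–E gives a third.
C##→E = 2 semitones, 2 narrower than the major third (4), so diminished.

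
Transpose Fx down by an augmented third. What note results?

F down a major third is Db, so the target letter is D.
From F##, an augmented third is 5 semitones down: D.

D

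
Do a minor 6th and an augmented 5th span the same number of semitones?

Yes

A minor sixth spans 8 semitones; an augmented fifth spans 8.
They are enharmonically equivalent.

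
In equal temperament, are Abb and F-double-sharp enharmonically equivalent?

Yes

Abb is pitch class 7; F## is pitch class 7.
All spellings map to pitch class 7, so they are enharmonically equivalent.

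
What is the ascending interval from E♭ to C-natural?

Counting letters E–F–G–A–B–C gives a sixth.
Eb→C = 9 semitones, exactly the major sixth.

major sixth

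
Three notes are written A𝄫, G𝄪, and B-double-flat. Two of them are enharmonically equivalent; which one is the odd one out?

Abb

In 12-tone equal temperament, enharmonic equivalents share a pitch class. Abb is pitch class 7; G## is pitch class 9; Bbb is pitch class 9.
G## and Bbb share pitch class 9, while Abb is pitch class 7.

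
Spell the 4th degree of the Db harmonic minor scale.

Gb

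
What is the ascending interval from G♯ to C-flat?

doubly diminished fourth

Counting letters G–A–B–C gives a fourth.
G#→Cb = 3 semitones, 2 narrower than the perfect fourth (5), so doubly diminished.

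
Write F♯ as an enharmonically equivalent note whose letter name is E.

Plain E sits 2 semitones below F#, so on the letter E the same pitch needs a double sharp: E##.

E##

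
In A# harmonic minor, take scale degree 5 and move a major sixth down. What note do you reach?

G#

Scale degree 5 of A# harmonic minor is E#.
A major sixth (9 semitones) below E# lands on the letter G, giving G#.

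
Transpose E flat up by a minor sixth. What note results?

Cb

A sixth above E lands on the letter C.
A minor sixth spans 8 semitones, so Eb moves to pitch class 11. On the letter C that is Cb.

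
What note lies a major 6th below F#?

A sixth below F lands on the letter A.
A major sixth spans 9 semitones, so F# moves to pitch class 9. On the letter A that is A.

A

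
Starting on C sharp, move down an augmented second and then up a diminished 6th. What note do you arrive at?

An augmented second down from C# is Bb (letter B, 3 semitones down).
A diminished sixth up from Bb is Gbb (letter G, 7 semitones up).

Gbb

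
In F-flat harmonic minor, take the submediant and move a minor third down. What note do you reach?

The submediant of Fb harmonic minor is Dbb.
A minor third (3 semitones) below Dbb lands on the letter B, giving Bbb.

Bbb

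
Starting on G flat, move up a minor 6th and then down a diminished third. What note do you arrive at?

C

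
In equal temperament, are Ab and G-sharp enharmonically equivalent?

Yes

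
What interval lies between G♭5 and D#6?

Counting letters G–A–B–C–D gives a fifth.
Gb→D# = 9 semitones, 2 wider than the perfect fifth (7), so doubly augmented.

doubly augmented fifth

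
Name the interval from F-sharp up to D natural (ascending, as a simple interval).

minor sixth

The letter names run F→D, a span of 5 letter steps, so the interval is some kind of sixth.
F# to D is 8 semitones. A major sixth is 9, so 8 makes it minor.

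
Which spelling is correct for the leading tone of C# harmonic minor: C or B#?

B#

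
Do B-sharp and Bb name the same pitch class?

No

B# is pitch class 0; Bb is pitch class 10.
The pitch classes differ (0 vs. 10), so they are not enharmonic equivalents.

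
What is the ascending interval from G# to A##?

augmented second

The letter names run G→A, a span of 1 letter step, so the interval is some kind of second.
G# to A## is 3 semitones. A major second is 2, so 3 makes it augmented.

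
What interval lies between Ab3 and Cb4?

minor third

Counting letters A–B–C gives a third.
Ab→Cb = 3 semitones, 1 narrower than the major third (4), so minor.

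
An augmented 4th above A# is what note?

D##

A fourth above A lands on the letter D.
An augmented fourth spans 6 semitones, so A# moves to pitch class 4. On the letter D that is D##.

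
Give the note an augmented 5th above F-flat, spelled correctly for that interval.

A fifth above F lands on the letter C.
An augmented fifth spans 8 semitones, so Fb moves to pitch class 0. On the letter C that is C.

C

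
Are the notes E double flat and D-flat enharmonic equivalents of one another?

No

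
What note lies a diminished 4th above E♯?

A fourth above E lands on the letter A.
A diminished fourth spans 4 semitones, so E# moves to pitch class 9. On the letter A that is A.

A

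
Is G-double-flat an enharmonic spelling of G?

No

Two spellings are enharmonically equivalent only if they share a pitch class.
Here Gbb → 5, G → 7; 5 ≠ 7, so they are not.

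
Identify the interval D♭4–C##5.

doubly augmented seventh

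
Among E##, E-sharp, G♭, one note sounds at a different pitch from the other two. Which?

E#

In 12-tone equal temperament, enharmonic equivalents share a pitch class. E## is pitch class 6; E# is pitch class 5; Gb is pitch class 6.
E## and Gb share pitch class 6, while E# is pitch class 5.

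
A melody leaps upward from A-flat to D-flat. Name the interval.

The letter names run A→D, a span of 3 letter steps, so the interval is some kind of fourth.
Ab to Db is 5 semitones. A perfect fourth is 5, so 5 makes it perfect.

perfect fourth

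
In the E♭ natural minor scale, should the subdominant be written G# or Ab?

Ab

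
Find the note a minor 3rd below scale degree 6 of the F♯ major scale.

B#

Scale degree 6 of F# major is D#.
A minor third (3 semitones) below D# lands on the letter B, giving B#.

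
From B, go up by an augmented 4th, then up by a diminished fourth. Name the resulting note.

An augmented fourth up from B is E# (letter E, 6 semitones up).
A diminished fourth up from E# is A (letter A, 4 semitones up).

A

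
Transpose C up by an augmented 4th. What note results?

F#

C up a perfect fourth is F, so the target letter is F.
From C, an augmented fourth is 6 semitones up: F#.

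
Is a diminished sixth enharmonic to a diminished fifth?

No

A diminished sixth spans 7 semitones; a diminished fifth spans 6.
The spans differ, so they are not enharmonic equivalents.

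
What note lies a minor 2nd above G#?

A second above G lands on the letter A.
A minor second spans 1 semitone, so G# moves to pitch class 9. On the letter A that is A.

A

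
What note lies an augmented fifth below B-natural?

Eb

B down a perfect fifth is E, so the target letter is E.
From B, an augmented fifth is 8 semitones down: Eb.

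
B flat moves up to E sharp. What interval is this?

doubly augmented fourth

The letter names run B→E, a span of 3 letter steps, so the interval is some kind of fourth.
Bb to E# is 7 semitones. A perfect fourth is 5, so 7 makes it doubly augmented.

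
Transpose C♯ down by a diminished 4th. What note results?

G##

A fourth below C lands on the letter G.
A diminished fourth spans 4 semitones, so C# moves to pitch class 9. On the letter G that is G##.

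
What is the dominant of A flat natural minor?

Eb

The Ab natural minor scale runs Ab Bb Cb Db Eb Fb Gb.
Degree 5 is Eb.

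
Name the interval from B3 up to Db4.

diminished third

The letter names run B→D, a span of 2 letter steps, so the interval is some kind of third.
B to Db is 2 semitones. A major third is 4, so 2 makes it diminished.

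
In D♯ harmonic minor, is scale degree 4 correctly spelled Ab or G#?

Each scale degree takes a distinct letter name. Degree 4 of a scale on D must use the letter G.
G# and Ab are enharmonically the same pitch, but only G# uses the letter G, so it is the correct spelling here.

G#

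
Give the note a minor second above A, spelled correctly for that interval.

Bb

A second above A lands on the letter B.
A minor second spans 1 semitone, so A moves to pitch class 10. On the letter B that is Bb.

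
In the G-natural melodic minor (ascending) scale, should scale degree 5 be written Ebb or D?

D

Each scale degree takes a distinct letter name. Degree 5 of a scale on G must use the letter D.
D and Ebb are enharmonically the same pitch, but only D uses the letter D, so it is the correct spelling here.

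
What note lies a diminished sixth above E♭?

E up a major sixth is C#, so the target letter is C.
From Eb, a diminished sixth is 7 semitones up: Cbb.

Cbb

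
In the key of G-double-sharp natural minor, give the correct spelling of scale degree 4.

C##

The G## natural minor scale runs G## A## B# C## D## E# F##.
Degree 4 is C##.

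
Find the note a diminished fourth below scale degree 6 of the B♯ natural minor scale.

Scale degree 6 of B# natural minor is G#.
A diminished fourth (4 semitones) below G# lands on the letter D, giving D##.

D##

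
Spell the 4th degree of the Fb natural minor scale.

Bbb

Degree 4 takes the letter 3 steps above F, which is B.
In natural minor, degree 4 sits 5 semitones above the tonic. Fb + 5 semitones is pitch class 9, spelled on B as Bbb.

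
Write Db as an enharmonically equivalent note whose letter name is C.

Plain C sits 1 semitone below Db, so on the letter C the same pitch needs a sharp: C#.

C#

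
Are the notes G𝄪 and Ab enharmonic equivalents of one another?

G## is pitch class 9; Ab is pitch class 8.
The pitch classes differ (9 vs. 8), so they are not enharmonic equivalents.

No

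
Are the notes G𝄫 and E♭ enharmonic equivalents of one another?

Two spellings are enharmonically equivalent only if they share a pitch class.
Here Gbb → 5, Eb → 3; 3 ≠ 5, so they are not.

No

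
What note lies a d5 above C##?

C up a perfect fifth is G, so the target letter is G.
From C##, a diminished fifth is 6 semitones up: G#.

G#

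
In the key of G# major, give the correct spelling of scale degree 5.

D#

The G# major scale runs G# A# B# C# D# E# F##.
Degree 5 is D#.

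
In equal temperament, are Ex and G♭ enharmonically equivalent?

Yes

E## is pitch class 6; Gb is pitch class 6.
All spellings map to pitch class 6, so they are enharmonically equivalent.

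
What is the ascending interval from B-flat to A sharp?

Counting letters B–C–D–E–F–G–A gives a seventh.
Bb→A# = 12 semitones, 1 wider than the major seventh (11), so augmented.

augmented seventh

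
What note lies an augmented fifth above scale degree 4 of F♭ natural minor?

Scale degree 4 of Fb natural minor is Bbb.
An augmented fifth (8 semitones) above Bbb lands on the letter F, giving F.

F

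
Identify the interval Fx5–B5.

diminished fourth

Counting letters F–G–A–B gives a fourth.
F##→B = 4 semitones, 1 narrower than the perfect fourth (5), so diminished.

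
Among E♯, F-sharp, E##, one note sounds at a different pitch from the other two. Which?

In 12-tone equal temperament, enharmonic equivalents share a pitch class. E# is pitch class 5; F# is pitch class 6; E## is pitch class 6.
F# and E## share pitch class 6, while E# is pitch class 5.

E#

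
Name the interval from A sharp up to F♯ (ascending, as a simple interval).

The letter names run A→F, a span of 5 letter steps, so the interval is some kind of sixth.
A# to F# is 8 semitones. A major sixth is 9, so 8 makes it minor.

minor sixth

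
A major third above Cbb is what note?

C up a major third is E, so the target letter is E.
From Cbb, a major third is 4 semitones up: Ebb.

Ebb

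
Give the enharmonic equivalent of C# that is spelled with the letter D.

Db

C# is pitch class 1. The letter D alone is pitch class 2.
To reach pitch class 1 from D requires an offset of -1 semitone, i.e. flat: Db.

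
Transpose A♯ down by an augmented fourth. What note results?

A down a perfect fourth is E, so the target letter is E.
From A#, an augmented fourth is 6 semitones down: E.

E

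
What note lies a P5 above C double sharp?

G##

A fifth above C lands on the letter G.
A perfect fifth spans 7 semitones, so C## moves to pitch class 9. On the letter G that is G##.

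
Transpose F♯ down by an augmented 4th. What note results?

A fourth below F lands on the letter C.
An augmented fourth spans 6 semitones, so F# moves to pitch class 0. On the letter C that is C.

C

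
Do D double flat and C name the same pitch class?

Dbb = pitch class 0 and C = pitch class 0 — the same pitch class, so they are enharmonic equivalents.

Yes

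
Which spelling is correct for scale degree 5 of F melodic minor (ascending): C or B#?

Each scale degree takes a distinct letter name. Degree 5 of a scale on F must use the letter C.
C and B# are enharmonically the same pitch, but only C uses the letter C, so it is the correct spelling here.

C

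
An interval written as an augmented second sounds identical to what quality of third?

minor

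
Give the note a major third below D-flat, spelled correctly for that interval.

A third below D lands on the letter B.
A major third spans 4 semitones, so Db moves to pitch class 9. On the letter B that is Bbb.

Bbb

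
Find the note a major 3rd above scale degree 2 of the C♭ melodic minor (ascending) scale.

F

Scale degree 2 of Cb melodic minor (ascending) is Db.
A major third (4 semitones) above Db lands on the letter F, giving F.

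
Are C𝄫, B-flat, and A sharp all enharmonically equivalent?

Cbb = pitch class 10 and Bb = pitch class 10 and A# = pitch class 10 — the same pitch class, so they are enharmonic equivalents.

Yes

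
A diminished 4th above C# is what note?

A fourth above C lands on the letter F.
A diminished fourth spans 4 semitones, so C# moves to pitch class 5. On the letter F that is F.

F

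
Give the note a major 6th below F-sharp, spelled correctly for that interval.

A

F down a major sixth is Ab, so the target letter is A.
From F#, a major sixth is 9 semitones down: A.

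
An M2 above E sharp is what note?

E up a major second is F#, so the target letter is F.
From E#, a major second is 2 semitones up: F##.

F##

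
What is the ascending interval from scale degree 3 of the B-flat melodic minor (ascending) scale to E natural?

augmented second

Scale degree 3 of Bb melodic minor (ascending) is Db.
Db up to E: letters D→E make it a second; 3 semitones makes it augmented.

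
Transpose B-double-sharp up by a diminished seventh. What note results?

B up a major seventh is A#, so the target letter is A.
From B##, a diminished seventh is 9 semitones up: A#.

A#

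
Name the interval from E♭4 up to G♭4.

The letter names run E→G, a span of 2 letter steps, so the interval is some kind of third.
Eb to Gb is 3 semitones. A major third is 4, so 3 makes it minor.

minor third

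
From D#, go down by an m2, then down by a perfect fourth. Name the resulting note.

A minor second down from D# is C## (letter C, 1 semitone down).
A perfect fourth down from C## is G## (letter G, 5 semitones down).

G##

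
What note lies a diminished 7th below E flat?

E down a major seventh is F, so the target letter is F.
From Eb, a diminished seventh is 9 semitones down: F#.

F#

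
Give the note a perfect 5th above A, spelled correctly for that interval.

A up a perfect fifth is E, so the target letter is E.
From A, a perfect fifth is 7 semitones up: E.

E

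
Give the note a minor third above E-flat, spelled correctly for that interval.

Gb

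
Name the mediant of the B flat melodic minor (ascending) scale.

Degree 3 takes the letter 2 steps above B, which is D.
In melodic minor (ascending), degree 3 sits 3 semitones above the tonic. Bb + 3 semitones is pitch class 1, spelled on D as Db.

Db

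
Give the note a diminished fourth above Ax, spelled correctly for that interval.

D#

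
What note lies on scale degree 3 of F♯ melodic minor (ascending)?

A

Degree 3 takes the letter 2 steps above F, which is A.
In melodic minor (ascending), degree 3 sits 3 semitones above the tonic. F# + 3 semitones is pitch class 9, spelled on A as A.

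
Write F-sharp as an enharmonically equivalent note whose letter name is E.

E##

F# is pitch class 6. The letter E alone is pitch class 4.
To reach pitch class 6 from E requires an offset of +2 semitones, i.e. double sharp: E##.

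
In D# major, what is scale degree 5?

Degree 5 takes the letter 4 steps above D, which is A.
In major, degree 5 sits 7 semitones above the tonic. D# + 7 semitones is pitch class 10, spelled on A as A#.

A#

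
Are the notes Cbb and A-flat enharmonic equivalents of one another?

No

Two spellings are enharmonically equivalent only if they share a pitch class.
Here Cbb → 10, Ab → 8; 8 ≠ 10, so they are not.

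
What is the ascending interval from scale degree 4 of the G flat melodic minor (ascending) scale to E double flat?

minor third

Scale degree 4 of Gb melodic minor (ascending) is Cb.
Cb up to Ebb: letters C→E make it a third; 3 semitones makes it minor.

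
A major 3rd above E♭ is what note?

E up a major third is G#, so the target letter is G.
From Eb, a major third is 4 semitones up: G.

G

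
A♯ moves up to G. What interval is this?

diminished seventh

Counting letters A–B–C–D–E–F–G gives a seventh.
A#→G = 9 semitones, 2 narrower than the major seventh (11), so diminished.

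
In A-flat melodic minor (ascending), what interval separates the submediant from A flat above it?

The submediant of Ab melodic minor (ascending) is F.
F up to Ab: letters F→A make it a third; 3 semitones makes it minor.

minor third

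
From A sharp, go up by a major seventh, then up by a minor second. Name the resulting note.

A#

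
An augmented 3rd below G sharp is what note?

Eb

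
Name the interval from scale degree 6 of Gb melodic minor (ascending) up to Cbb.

diminished sixth

Scale degree 6 of Gb melodic minor (ascending) is Eb.
Eb up to Cbb: letters E→C make it a sixth; 7 semitones makes it diminished.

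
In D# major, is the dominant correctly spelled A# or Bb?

A#

Each scale degree takes a distinct letter name. Degree 5 of a scale on D must use the letter A.
A# and Bb are enharmonically the same pitch, but only A# uses the letter A, so it is the correct spelling here.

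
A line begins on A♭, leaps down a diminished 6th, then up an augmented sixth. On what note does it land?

A##

A diminished sixth down from Ab is C# (letter C, 7 semitones down).
An augmented sixth up from C# is A## (letter A, 10 semitones up).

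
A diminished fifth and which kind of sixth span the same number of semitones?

doubly diminished

A diminished fifth spans 6 semitones.
A sixth spanning 6 semitones is doubly diminished (the major sixth is 9).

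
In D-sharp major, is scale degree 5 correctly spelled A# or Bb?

A#

Each scale degree takes a distinct letter name. Degree 5 of a scale on D must use the letter A.
A# and Bb are enharmonically the same pitch, but only A# uses the letter A, so it is the correct spelling here.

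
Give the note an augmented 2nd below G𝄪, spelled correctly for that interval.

A second below G lands on the letter F.
An augmented second spans 3 semitones, so G## moves to pitch class 6. On the letter F that is F#.

F#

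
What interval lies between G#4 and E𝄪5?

augmented sixth

The letter names run G→E, a span of 5 letter steps, so the interval is some kind of sixth.
G# to E## is 10 semitones. A major sixth is 9, so 10 makes it augmented.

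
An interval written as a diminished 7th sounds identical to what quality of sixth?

major

A diminished seventh spans 9 semitones.
A sixth spanning 9 semitones is major (the major sixth is 9).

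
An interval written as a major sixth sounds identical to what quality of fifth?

doubly augmented

A major sixth spans 9 semitones.
A fifth spanning 9 semitones is doubly augmented (the perfect fifth is 7).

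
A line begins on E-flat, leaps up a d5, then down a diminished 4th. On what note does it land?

A diminished fifth up from Eb is Bbb (letter B, 6 semitones up).
A diminished fourth down from Bbb is F (letter F, 4 semitones down).

F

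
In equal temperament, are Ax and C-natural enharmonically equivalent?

No

A## is pitch class 11; C is pitch class 0.
The pitch classes differ (11 vs. 0), so they are not enharmonic equivalents.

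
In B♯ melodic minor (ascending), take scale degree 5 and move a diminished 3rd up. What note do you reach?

A

Scale degree 5 of B# melodic minor (ascending) is F##.
A diminished third (2 semitones) above F## lands on the letter A, giving A.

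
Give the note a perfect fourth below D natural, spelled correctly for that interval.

D down a perfect fourth is A, so the target letter is A.
From D, a perfect fourth is 5 semitones down: A.

A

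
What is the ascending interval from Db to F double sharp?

doubly augmented third

Counting letters D–E–F gives a third.
Db→F## = 6 semitones, 2 wider than the major third (4), so doubly augmented.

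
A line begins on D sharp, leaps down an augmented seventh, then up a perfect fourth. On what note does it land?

An augmented seventh down from D# is Eb (letter E, 12 semitones down).
A perfect fourth up from Eb is Ab (letter A, 5 semitones up).

Ab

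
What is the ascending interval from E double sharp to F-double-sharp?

Counting letters E–F gives a second.
E##→F## = 1 semitone, 1 narrower than the major second (2), so minor.

minor second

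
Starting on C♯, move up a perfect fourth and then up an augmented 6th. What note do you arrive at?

D##

A perfect fourth up from C# is F# (letter F, 5 semitones up).
An augmented sixth up from F# is D## (letter D, 10 semitones up).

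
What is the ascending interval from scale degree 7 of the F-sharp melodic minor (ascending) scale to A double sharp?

augmented fourth

Scale degree 7 of F# melodic minor (ascending) is E#.
E# up to A##: letters E→A make it a fourth; 6 semitones makes it augmented.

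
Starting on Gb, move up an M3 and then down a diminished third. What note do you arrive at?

G#

A major third up from Gb is Bb (letter B, 4 semitones up).
A diminished third down from Bb is G# (letter G, 2 semitones down).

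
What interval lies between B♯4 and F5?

doubly diminished fifth

Counting letters B–C–D–E–F gives a fifth.
B#→F = 5 semitones, 2 narrower than the perfect fifth (7), so doubly diminished.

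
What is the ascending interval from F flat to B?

The letter names run F→B, a span of 3 letter steps, so the interval is some kind of fourth.
Fb to B is 7 semitones. A perfect fourth is 5, so 7 makes it doubly augmented.

doubly augmented fourth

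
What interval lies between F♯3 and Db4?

diminished sixth

Counting letters F–G–A–B–C–D gives a sixth.
F#→Db = 7 semitones, 2 narrower than the major sixth (9), so diminished.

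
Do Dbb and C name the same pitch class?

Dbb is pitch class 0; C is pitch class 0.
All spellings map to pitch class 0, so they are enharmonically equivalent.

Yes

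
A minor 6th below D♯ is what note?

F##

A sixth below D lands on the letter F.
A minor sixth spans 8 semitones, so D# moves to pitch class 7. On the letter F that is F##.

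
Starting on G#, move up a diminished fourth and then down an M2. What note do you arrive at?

A diminished fourth up from G# is C (letter C, 4 semitones up).
A major second down from C is Bb (letter B, 2 semitones down).

Bb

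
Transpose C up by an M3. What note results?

C up a major third is E, so the target letter is E.
From C, a major third is 4 semitones up: E.

E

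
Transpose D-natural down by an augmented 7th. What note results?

D down a major seventh is Eb, so the target letter is E.
From D, an augmented seventh is 12 semitones down: Ebb.

Ebb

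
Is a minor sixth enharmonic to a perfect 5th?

No

A minor sixth spans 8 semitones; a perfect fifth spans 7.
The spans differ, so they are not enharmonic equivalents.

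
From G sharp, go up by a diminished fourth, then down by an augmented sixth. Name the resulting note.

A diminished fourth up from G# is C (letter C, 4 semitones up).
An augmented sixth down from C is Ebb (letter E, 10 semitones down).

Ebb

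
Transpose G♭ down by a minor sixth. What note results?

G down a major sixth is Bb, so the target letter is B.
From Gb, a minor sixth is 8 semitones down: Bb.

Bb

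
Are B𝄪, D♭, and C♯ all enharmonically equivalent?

Yes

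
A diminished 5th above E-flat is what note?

Bbb

A fifth above E lands on the letter B.
A diminished fifth spans 6 semitones, so Eb moves to pitch class 9. On the letter B that is Bbb.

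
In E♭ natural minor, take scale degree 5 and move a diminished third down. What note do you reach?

Scale degree 5 of Eb natural minor is Bb.
A diminished third (2 semitones) below Bb lands on the letter G, giving G#.

G#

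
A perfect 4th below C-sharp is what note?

G#

C down a perfect fourth is G, so the target letter is G.
From C#, a perfect fourth is 5 semitones down: G#.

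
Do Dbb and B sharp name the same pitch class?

Dbb is pitch class 0; B# is pitch class 0.
All spellings map to pitch class 0, so they are enharmonically equivalent.

Yes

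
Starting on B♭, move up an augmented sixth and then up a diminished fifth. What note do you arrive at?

An augmented sixth up from Bb is G# (letter G, 10 semitones up).
A diminished fifth up from G# is D (letter D, 6 semitones up).

D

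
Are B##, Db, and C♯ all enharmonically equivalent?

Yes

B## = pitch class 1 and Db = pitch class 1 and C# = pitch class 1 — the same pitch class, so they are enharmonic equivalents.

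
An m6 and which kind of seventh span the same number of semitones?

doubly diminished

A minor sixth spans 8 semitones.
A seventh spanning 8 semitones is doubly diminished (the major seventh is 11).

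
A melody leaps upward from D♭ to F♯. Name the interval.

Counting letters D–E–F gives a third.
Db→F# = 5 semitones, 1 wider than the major third (4), so augmented.

augmented third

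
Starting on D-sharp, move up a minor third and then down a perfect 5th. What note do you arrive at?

A minor third up from D# is F# (letter F, 3 semitones up).
A perfect fifth down from F# is B (letter B, 7 semitones down).

B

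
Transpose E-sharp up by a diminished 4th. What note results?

A fourth above E lands on the letter A.
A diminished fourth spans 4 semitones, so E# moves to pitch class 9. On the letter A that is A.

A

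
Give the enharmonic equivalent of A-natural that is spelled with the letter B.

Bbb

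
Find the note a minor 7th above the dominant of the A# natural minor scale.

D#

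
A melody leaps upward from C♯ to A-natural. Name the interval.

The letter names run C→A, a span of 5 letter steps, so the interval is some kind of sixth.
C# to A is 8 semitones. A major sixth is 9, so 8 makes it minor.

minor sixth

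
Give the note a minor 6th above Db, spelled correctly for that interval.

A sixth above D lands on the letter B.
A minor sixth spans 8 semitones, so Db moves to pitch class 9. On the letter B that is Bbb.

Bbb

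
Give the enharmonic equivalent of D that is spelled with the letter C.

C##

Plain C sits 2 semitones below D, so on the letter C the same pitch needs a double sharp: C##.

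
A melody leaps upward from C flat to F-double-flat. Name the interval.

diminished fourth

The letter names run C→F, a span of 3 letter steps, so the interval is some kind of fourth.
Cb to Fbb is 4 semitones. A perfect fourth is 5, so 4 makes it diminished.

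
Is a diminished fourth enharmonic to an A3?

A diminished fourth spans 4 semitones; an augmented third spans 5.
The spans differ, so they are not enharmonic equivalents.

No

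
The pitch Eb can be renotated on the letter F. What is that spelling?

Plain F sits 2 semitones above Eb, so on the letter F the same pitch needs a double flat: Fbb.

Fbb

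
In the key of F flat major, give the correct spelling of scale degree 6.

Degree 6 takes the letter 5 steps above F, which is D.
In major, degree 6 sits 9 semitones above the tonic. Fb + 9 semitones is pitch class 1, spelled on D as Db.

Db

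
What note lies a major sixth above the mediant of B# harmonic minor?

B#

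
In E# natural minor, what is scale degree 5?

B#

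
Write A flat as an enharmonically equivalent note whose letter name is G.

G#

Plain G sits 1 semitone below Ab, so on the letter G the same pitch needs a sharp: G#.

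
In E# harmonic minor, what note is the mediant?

G#

Degree 3 takes the letter 2 steps above E, which is G.
In harmonic minor, degree 3 sits 3 semitones above the tonic. E# + 3 semitones is pitch class 8, spelled on G as G#.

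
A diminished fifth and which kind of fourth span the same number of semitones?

augmented

A diminished fifth spans 6 semitones.
A fourth spanning 6 semitones is augmented (the perfect fourth is 5).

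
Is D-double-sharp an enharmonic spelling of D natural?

No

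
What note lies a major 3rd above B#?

D##

B up a major third is D#, so the target letter is D.
From B#, a major third is 4 semitones up: D##.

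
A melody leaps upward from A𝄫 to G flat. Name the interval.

major seventh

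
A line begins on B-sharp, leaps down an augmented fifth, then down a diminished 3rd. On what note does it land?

An augmented fifth down from B# is E (letter E, 8 semitones down).
A diminished third down from E is C## (letter C, 2 semitones down).

C##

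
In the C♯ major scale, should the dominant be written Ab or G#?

Each scale degree takes a distinct letter name. Degree 5 of a scale on C must use the letter G.
G# and Ab are enharmonically the same pitch, but only G# uses the letter G, so it is the correct spelling here.

G#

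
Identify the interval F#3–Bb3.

Counting letters F–G–A–B gives a fourth.
F#→Bb = 4 semitones, 1 narrower than the perfect fourth (5), so diminished.

diminished fourth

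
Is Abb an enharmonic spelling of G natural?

Yes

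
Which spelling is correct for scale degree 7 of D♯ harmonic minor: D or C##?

Each scale degree takes a distinct letter name. Degree 7 of a scale on D must use the letter C.
C## and D are enharmonically the same pitch, but only C## uses the letter C, so it is the correct spelling here.

C##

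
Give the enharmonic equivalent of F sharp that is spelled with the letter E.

E##

Plain E sits 2 semitones below F#, so on the letter E the same pitch needs a double sharp: E##.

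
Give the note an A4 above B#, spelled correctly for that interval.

B up a perfect fourth is E, so the target letter is E.
From B#, an augmented fourth is 6 semitones up: E##.

E##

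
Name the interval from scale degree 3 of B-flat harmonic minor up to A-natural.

Scale degree 3 of Bb harmonic minor is Db.
Db up to A: letters D→A make it a fifth; 8 semitones makes it augmented.

augmented fifth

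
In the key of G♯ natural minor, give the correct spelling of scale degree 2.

A#

The G# natural minor scale runs G# A# B C# D# E F#.
Degree 2 is A#.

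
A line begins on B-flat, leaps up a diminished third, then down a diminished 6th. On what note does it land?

F

A diminished third up from Bb is Dbb (letter D, 2 semitones up).
A diminished sixth down from Dbb is F (letter F, 7 semitones down).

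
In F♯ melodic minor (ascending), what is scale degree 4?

B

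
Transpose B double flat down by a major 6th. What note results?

Dbb

A sixth below B lands on the letter D.
A major sixth spans 9 semitones, so Bbb moves to pitch class 0. On the letter D that is Dbb.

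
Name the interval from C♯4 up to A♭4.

Counting letters C–D–E–F–G–A gives a sixth.
C#→Ab = 7 semitones, 2 narrower than the major sixth (9), so diminished.

diminished sixth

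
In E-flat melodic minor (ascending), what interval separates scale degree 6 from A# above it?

Scale degree 6 of Eb melodic minor (ascending) is C.
C up to A#: letters C→A make it a sixth; 10 semitones makes it augmented.

augmented sixth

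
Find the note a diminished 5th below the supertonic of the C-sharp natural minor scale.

G##

The supertonic of C# natural minor is D#.
A diminished fifth (6 semitones) below D# lands on the letter G, giving G##.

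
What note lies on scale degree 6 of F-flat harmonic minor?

The Fb harmonic minor scale runs Fb Gb Abb Bbb Cb Dbb Eb.
Degree 6 is Dbb.

Dbb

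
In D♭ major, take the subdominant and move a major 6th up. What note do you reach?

The subdominant of Db major is Gb.
A major sixth (9 semitones) above Gb lands on the letter E, giving Eb.

Eb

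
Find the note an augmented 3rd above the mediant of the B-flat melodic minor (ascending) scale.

The mediant of Bb melodic minor (ascending) is Db.
An augmented third (5 semitones) above Db lands on the letter F, giving F#.

F#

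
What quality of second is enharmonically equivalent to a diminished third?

major

A diminished third spans 2 semitones.
A second spanning 2 semitones is major (the major second is 2).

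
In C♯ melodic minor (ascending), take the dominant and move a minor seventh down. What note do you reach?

A#

The dominant of C# melodic minor (ascending) is G#.
A minor seventh (10 semitones) below G# lands on the letter A, giving A#.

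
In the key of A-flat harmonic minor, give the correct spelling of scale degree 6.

Fb

The Ab harmonic minor scale runs Ab Bb Cb Db Eb Fb G.
Degree 6 is Fb.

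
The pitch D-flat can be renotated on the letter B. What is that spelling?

Db is pitch class 1. The letter B alone is pitch class 11.
To reach pitch class 1 from B requires an offset of +2 semitones, i.e. double sharp: B##.

B##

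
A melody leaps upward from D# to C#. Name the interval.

The letter names run D→C, a span of 6 letter steps, so the interval is some kind of seventh.
D# to C# is 10 semitones. A major seventh is 11, so 10 makes it minor.

minor seventh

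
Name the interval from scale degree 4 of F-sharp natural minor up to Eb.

Scale degree 4 of F# natural minor is B.
B up to Eb: letters B→E make it a fourth; 4 semitones makes it diminished.

diminished fourth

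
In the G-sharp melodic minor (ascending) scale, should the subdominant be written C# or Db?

C#

Each scale degree takes a distinct letter name. Degree 4 of a scale on G must use the letter C.
C# and Db are enharmonically the same pitch, but only C# uses the letter C, so it is the correct spelling here.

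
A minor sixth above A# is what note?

A up a major sixth is F#, so the target letter is F.
From A#, a minor sixth is 8 semitones up: F#.

F#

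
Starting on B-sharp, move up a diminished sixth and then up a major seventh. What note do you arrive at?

A diminished sixth up from B# is G (letter G, 7 semitones up).
A major seventh up from G is F# (letter F, 11 semitones up).

F#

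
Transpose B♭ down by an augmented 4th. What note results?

A fourth below B lands on the letter F.
An augmented fourth spans 6 semitones, so Bb moves to pitch class 4. On the letter F that is Fb.

Fb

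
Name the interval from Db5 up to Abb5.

diminished fifth

Counting letters D–E–F–G–A gives a fifth.
Db→Abb = 6 semitones, 1 narrower than the perfect fifth (7), so diminished.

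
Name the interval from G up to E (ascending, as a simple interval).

major sixth

Counting letters G–A–B–C–D–E gives a sixth.
G→E = 9 semitones, exactly the major sixth.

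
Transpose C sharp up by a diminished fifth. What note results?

G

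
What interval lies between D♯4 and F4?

Counting letters D–E–F gives a third.
D#→F = 2 semitones, 2 narrower than the major third (4), so diminished.

diminished third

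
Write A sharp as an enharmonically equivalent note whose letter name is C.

Cbb

A# is pitch class 10. The letter C alone is pitch class 0.
To reach pitch class 10 from C requires an offset of -2 semitones, i.e. double flat: Cbb.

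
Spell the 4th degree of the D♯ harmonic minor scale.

The D# harmonic minor scale runs D# E# F# G# A# B C##.
Degree 4 is G#.

G#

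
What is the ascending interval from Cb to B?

augmented seventh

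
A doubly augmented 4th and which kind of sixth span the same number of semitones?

diminished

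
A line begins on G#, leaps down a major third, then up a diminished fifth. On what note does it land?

Bb

A major third down from G# is E (letter E, 4 semitones down).
A diminished fifth up from E is Bb (letter B, 6 semitones up).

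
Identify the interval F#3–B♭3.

diminished fourth

Counting letters F–G–A–B gives a fourth.
F#→Bb = 4 semitones, 1 narrower than the perfect fourth (5), so diminished.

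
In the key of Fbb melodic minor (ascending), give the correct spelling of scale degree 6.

Degree 6 takes the letter 5 steps above F, which is D.
In melodic minor (ascending), degree 6 sits 9 semitones above the tonic. Fbb + 9 semitones is pitch class 0, spelled on D as Dbb.

Dbb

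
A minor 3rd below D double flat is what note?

Bbb

D down a major third is Bb, so the target letter is B.
From Dbb, a minor third is 3 semitones down: Bbb.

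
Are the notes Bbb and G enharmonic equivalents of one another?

No

Two spellings are enharmonically equivalent only if they share a pitch class.
Here Bbb → 9, G → 7; 7 ≠ 9, so they are not.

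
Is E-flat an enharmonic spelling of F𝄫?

Eb = pitch class 3 and Fbb = pitch class 3 — the same pitch class, so they are enharmonic equivalents.

Yes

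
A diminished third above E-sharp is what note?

G

E up a major third is G#, so the target letter is G.
From E#, a diminished third is 2 semitones up: G.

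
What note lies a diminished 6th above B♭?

Gbb

A sixth above B lands on the letter G.
A diminished sixth spans 7 semitones, so Bb moves to pitch class 5. On the letter G that is Gbb.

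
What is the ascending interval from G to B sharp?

augmented third

The letter names run G→B, a span of 2 letter steps, so the interval is some kind of third.
G to B# is 5 semitones. A major third is 4, so 5 makes it augmented.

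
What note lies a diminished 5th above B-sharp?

F#

B up a perfect fifth is F#, so the target letter is F.
From B#, a diminished fifth is 6 semitones up: F#.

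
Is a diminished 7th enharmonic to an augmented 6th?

A diminished seventh spans 9 semitones; an augmented sixth spans 10.
The spans differ, so they are not enharmonic equivalents.

No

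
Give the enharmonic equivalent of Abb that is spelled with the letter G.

Abb is pitch class 7. The letter G alone is pitch class 7.
Pitch class 7 on G needs no accidental: G.

G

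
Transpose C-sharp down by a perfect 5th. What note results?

F#

C down a perfect fifth is F, so the target letter is F.
From C#, a perfect fifth is 7 semitones down: F#.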